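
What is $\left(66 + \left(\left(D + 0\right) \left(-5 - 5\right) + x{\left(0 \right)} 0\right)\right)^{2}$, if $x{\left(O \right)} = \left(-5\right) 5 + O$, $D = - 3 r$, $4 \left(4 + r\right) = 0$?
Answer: $2916$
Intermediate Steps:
$r = -4$ ($r = -4 + \frac{1}{4} \cdot 0 = -4 + 0 = -4$)
$D = 12$ ($D = \left(-3\right) \left(-4\right) = 12$)
$x{\left(O \right)} = -25 + O$
$\left(66 + \left(\left(D + 0\right) \left(-5 - 5\right) + x{\left(0 \right)} 0\right)\right)^{2} = \left(66 + \left(\left(12 + 0\right) \left(-5 - 5\right) + \left(-25 + 0\right) 0\right)\right)^{2} = \left(66 + \left(12 \left(-10\right) - 0\right)\right)^{2} = \left(66 + \left(-120 + 0\right)\right)^{2} = \left(66 - 120\right)^{2} = \left(-54\right)^{2} = 2916$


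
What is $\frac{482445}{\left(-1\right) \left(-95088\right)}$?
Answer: $\frac{160815}{31696} \approx 5.0737$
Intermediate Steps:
$\frac{482445}{\left(-1\right) \left(-95088\right)} = \frac{482445}{95088} = 482445 \cdot \frac{1}{95088} = \frac{160815}{31696}$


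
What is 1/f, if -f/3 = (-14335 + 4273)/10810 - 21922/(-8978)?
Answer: -24263045/109980138 ≈ -0.22061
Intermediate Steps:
f = -109980138/24263045 (f = -3*((-14335 + 4273)/10810 - 21922/(-8978)) = -3*(-10062*1/10810 - 21922*(-1/8978)) = -3*(-5031/5405 + 10961/4489) = -3*36660046/24263045 = -109980138/24263045 ≈ -4.5328)
1/f = 1/(-109980138/24263045) = -24263045/109980138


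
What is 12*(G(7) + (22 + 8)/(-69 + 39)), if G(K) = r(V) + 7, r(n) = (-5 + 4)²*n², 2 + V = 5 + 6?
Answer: 1044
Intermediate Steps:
V = 9 (V = -2 + (5 + 6) = -2 + 11 = 9)
r(n) = n² (r(n) = (-1)²*n² = 1*n² = n²)
G(K) = 88 (G(K) = 9² + 7 = 81 + 7 = 88)
12*(G(7) + (22 + 8)/(-69 + 39)) = 12*(88 + (22 + 8)/(-69 + 39)) = 12*(88 + 30/(-30)) = 12*(88 + 30*(-1/30)) = 12*(88 - 1) = 12*87 = 1044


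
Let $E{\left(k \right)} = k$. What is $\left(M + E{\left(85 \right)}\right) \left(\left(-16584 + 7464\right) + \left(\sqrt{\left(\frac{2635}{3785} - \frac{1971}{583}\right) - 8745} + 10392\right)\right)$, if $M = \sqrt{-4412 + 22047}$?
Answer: $\frac{\left(85 + \sqrt{17635}\right) \left(561373032 + i \sqrt{1703813227517731}\right)}{441331} \approx 2.7704 \cdot 10^{5} + 20370.0 i$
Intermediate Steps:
$M = \sqrt{17635} \approx 132.8$
$\left(M + E{\left(85 \right)}\right) \left(\left(-16584 + 7464\right) + \left(\sqrt{\left(\frac{2635}{3785} - \frac{1971}{583}\right) - 8745} + 10392\right)\right) = \left(\sqrt{17635} + 85\right) \left(\left(-16584 + 7464\right) + \left(\sqrt{\left(\frac{2635}{3785} - \frac{1971}{583}\right) - 8745} + 10392\right)\right) = \left(85 + \sqrt{17635}\right) \left(-9120 + \left(\sqrt{\left(2635 \cdot \frac{1}{3785} - \frac{1971}{583}\right) - 8745} + 10392\right)\right) = \left(85 + \sqrt{17635}\right) \left(-9120 + \left(\sqrt{\left(\frac{527}{757} - \frac{1971}{583}\right) - 8745} + 10392\right)\right) = \left(85 + \sqrt{17635}\right) \left(-9120 + \left(\sqrt{- \frac{1184806}{441331} - 8745} + 10392\right)\right) = \left(85 + \sqrt{17635}\right) \left(-9120 + \left(\sqrt{- \frac{3860624401}{441331}} + 10392\right)\right) = \left(85 + \sqrt{17635}\right) \left(-9120 + \left(\frac{i \sqrt{1703813227517731}}{441331} + 10392\right)\right) = \left(85 + \sqrt{17635}\right) \left(-9120 + \left(10392 + \frac{i \sqrt{1703813227517731}}{441331}\right)\right) = \left(85 + \sqrt{17635}\right) \left(1272 + \frac{i \sqrt{1703813227517731}}{441331}\right)$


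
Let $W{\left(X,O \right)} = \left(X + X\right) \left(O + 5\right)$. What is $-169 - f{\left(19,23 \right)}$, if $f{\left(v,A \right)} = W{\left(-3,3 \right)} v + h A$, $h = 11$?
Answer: $490$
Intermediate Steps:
$W{\left(X,O \right)} = 2 X \left(5 + O\right)$
$f{\left(v,A \right)} = - 48 v + 11 A$ ($f{\left(v,A \right)} = 2 \left(-3\right) \left(5 + 3\right) v + 11 A = 2 \left(-3\right) 8 v + 11 A = - 48 v + 11 A$)
$-169 - f{\left(19,23 \right)} = -169 - \left(\left(-48\right) 19 + 11 \cdot 23\right) = -169 - \left(-912 + 253\right) = -169 - -659 = -169 + 659 = 490$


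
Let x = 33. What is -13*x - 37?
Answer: -466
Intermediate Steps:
-13*x - 37 = -13*33 - 37 = -429 - 37 = -466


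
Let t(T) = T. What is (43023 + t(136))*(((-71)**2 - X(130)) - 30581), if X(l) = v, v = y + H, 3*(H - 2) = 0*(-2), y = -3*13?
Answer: -1100683977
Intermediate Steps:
y = -39
H = 2 (H = 2 + (0*(-2))/3 = 2 + (1/3)*0 = 2 + 0 = 2)
v = -37 (v = -39 + 2 = -37)
X(l) = -37
(43023 + t(136))*(((-71)**2 - X(130)) - 30581) = (43023 + 136)*(((-71)**2 - 1*(-37)) - 30581) = 43159*((5041 + 37) - 30581) = 43159*(5078 - 30581) = 43159*(-25503) = -1100683977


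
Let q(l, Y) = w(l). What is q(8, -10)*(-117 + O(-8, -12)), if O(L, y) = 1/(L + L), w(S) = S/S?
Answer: -1873/16 ≈ -117.06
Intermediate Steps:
w(S) = 1
O(L, y) = 1/(2*L)
q(l, Y) = 1
q(8, -10)*(-117 + O(-8, -12)) = 1*(-117 + (½)/(-8)) = 1*(-117 + (½)*(-⅛)) = 1*(-117 - 1/16) = 1*(-1873/16) = -1873/16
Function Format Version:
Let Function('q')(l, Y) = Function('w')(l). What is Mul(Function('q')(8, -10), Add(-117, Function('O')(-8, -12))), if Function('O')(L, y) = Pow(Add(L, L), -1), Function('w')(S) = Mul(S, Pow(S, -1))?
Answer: Rational(-1873, 16) ≈ -117.06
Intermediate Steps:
Function('w')(S) = 1
Function('O')(L, y) = Mul(Rational(1, 2), Pow(L, -1)) (Function('O')(L, y) = Pow(Mul(2, L), -1) = Mul(Rational(1, 2), Pow(L, -1)))
Function('q')(l, Y) = 1
Mul(Function('q')(8, -10), Add(-117, Function('O')(-8, -12))) = Mul(1, Add(-117, Mul(Rational(1, 2), Pow(-8, -1)))) = Mul(1, Add(-117, Mul(Rational(1, 2), Rational(-1, 8)))) = Mul(1, Add(-117, Rational(-1, 16))) = Mul(1, Rational(-1873, 16)) = Rational(-1873, 16)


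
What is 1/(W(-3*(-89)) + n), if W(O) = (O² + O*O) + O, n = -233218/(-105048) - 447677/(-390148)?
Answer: 1280758347/182954239111895 ≈ 7.0004e-6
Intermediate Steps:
n = 4313034680/1280758347 (n = -233218*(-1/105048) - 447677*(-1/390148) = 116609/52524 + 447677/390148 = 4313034680/1280758347 ≈ 3.3676)
W(O) = O + 2*O² (W(O) = (O² + O²) + O = 2*O² + O = O + 2*O²)
1/(W(-3*(-89)) + n) = 1/((-3*(-89))*(1 + 2*(-3*(-89))) + 4313034680/1280758347) = 1/(267*(1 + 2*267) + 4313034680/1280758347) = 1/(267*(1 + 534) + 4313034680/1280758347) = 1/(267*535 + 4313034680/1280758347) = 1/(142845 + 4313034680/1280758347) = 1/(182954239111895/1280758347) = 1280758347/182954239111895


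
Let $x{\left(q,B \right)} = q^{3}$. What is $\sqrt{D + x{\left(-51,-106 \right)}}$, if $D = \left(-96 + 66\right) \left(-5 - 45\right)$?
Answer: $i \sqrt{131151} \approx 362.15 i$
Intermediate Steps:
$D = 1500$ ($D = - 30 \left(-5 - 45\right) = \left(-30\right) \left(-50\right) = 1500$)
$\sqrt{D + x{\left(-51,-106 \right)}} = \sqrt{1500 + \left(-51\right)^{3}} = \sqrt{1500 - 132651} = \sqrt{-131151} = i \sqrt{131151}$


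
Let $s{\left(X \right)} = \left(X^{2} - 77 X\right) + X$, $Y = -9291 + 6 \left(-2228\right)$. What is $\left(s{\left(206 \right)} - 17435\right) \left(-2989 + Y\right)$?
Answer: $-239680560$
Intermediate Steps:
$Y = -22659$ ($Y = -9291 - 13368 = -22659$)
$s{\left(X \right)} = X^{2} - 76 X$
$\left(s{\left(206 \right)} - 17435\right) \left(-2989 + Y\right) = \left(206 \left(-76 + 206\right) - 17435\right) \left(-2989 - 22659\right) = \left(206 \cdot 130 - 17435\right) \left(-25648\right) = \left(26780 - 17435\right) \left(-25648\right) = 9345 \left(-25648\right) = -239680560$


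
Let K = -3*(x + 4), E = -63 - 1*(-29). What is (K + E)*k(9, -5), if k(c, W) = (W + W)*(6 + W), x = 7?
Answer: 670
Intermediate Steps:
k(c, W) = 2*W*(6 + W) (k(c, W) = (2*W)*(6 + W) = 2*W*(6 + W))
E = -34 (E = -63 + 29 = -34)
K = -33 (K = -3*(7 + 4) = -3*11 = -33)
(K + E)*k(9, -5) = (-33 - 34)*(2*(-5)*(6 - 5)) = -134*(-5) = -67*(-10) = 670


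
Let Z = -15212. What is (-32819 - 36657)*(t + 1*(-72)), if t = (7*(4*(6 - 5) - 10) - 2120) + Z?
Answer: 1212078296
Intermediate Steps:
t = -17374 (t = (7*(4*(6 - 5) - 10) - 2120) - 15212 = (7*(4*1 - 10) - 2120) - 15212 = (7*(4 - 10) - 2120) - 15212 = (7*(-6) - 2120) - 15212 = (-42 - 2120) - 15212 = -2162 - 15212 = -17374)
(-32819 - 36657)*(t + 1*(-72)) = (-32819 - 36657)*(-17374 + 1*(-72)) = -69476*(-17374 - 72) = -69476*(-17446) = 1212078296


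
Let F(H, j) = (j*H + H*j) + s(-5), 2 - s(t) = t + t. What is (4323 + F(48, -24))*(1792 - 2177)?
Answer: -781935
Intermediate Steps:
s(t) = 2 - 2*t (s(t) = 2 - (t + t) = 2 - 2*t)
F(H, j) = 12 + 2*H*j (F(H, j) = (j*H + H*j) + (2 - 2*(-5)) = (H*j + H*j) + (2 + 10) = 2*H*j + 12 = 12 + 2*H*j)
(4323 + F(48, -24))*(1792 - 2177) = (4323 + (12 + 2*48*(-24)))*(1792 - 2177) = (4323 + (12 - 2304))*(-385) = (4323 - 2292)*(-385) = 2031*(-385) = -781935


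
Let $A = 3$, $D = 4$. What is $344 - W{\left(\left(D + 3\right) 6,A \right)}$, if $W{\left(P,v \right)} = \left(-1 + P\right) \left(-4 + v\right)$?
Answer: $385$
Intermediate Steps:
$344 - W{\left(\left(D + 3\right) 6,A \right)} = 344 - \left(4 - 3 - 4 \left(4 + 3\right) 6 + \left(4 + 3\right) 6 \cdot 3\right) = 344 - \left(4 - 3 - 4 \cdot 7 \cdot 6 + 7 \cdot 6 \cdot 3\right) = 344 - \left(4 - 3 - 168 + 42 \cdot 3\right) = 344 - \left(4 - 3 - 168 + 126\right) = 344 - -41 = 344 + 41 = 385$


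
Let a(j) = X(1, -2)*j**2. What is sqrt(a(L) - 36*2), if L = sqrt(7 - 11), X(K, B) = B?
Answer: 8*I ≈ 8.0*I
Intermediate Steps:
L = 2*I (L = sqrt(-4) = 2*I ≈ 2.0*I)
a(j) = -2*j**2
sqrt(a(L) - 36*2) = sqrt(-2*(2*I)**2 - 36*2) = sqrt(-2*(-4) - 72) = sqrt(8 - 72) = sqrt(-64) = 8*I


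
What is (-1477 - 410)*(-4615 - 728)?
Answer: 10082241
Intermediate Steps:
(-1477 - 410)*(-4615 - 728) = -1887*(-5343) = 10082241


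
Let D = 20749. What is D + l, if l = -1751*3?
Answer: 15496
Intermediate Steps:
l = -5253
D + l = 20749 - 5253 = 15496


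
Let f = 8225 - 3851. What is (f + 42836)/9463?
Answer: 47210/9463 ≈ 4.9889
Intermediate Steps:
f = 4374
(f + 42836)/9463 = (4374 + 42836)/9463 = 47210*(1/9463) = 47210/9463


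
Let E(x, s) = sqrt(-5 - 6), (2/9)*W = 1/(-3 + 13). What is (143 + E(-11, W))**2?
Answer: (143 + I*sqrt(11))**2 ≈ 20438.0 + 948.55*I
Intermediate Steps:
W = 9/20 (W = 9/(2*(-3 + 13)) = (9/2)/10 = (9/2)*(1/10) = 9/20 ≈ 0.45000)
E(x, s) = I*sqrt(11) (E(x, s) = sqrt(-11) = I*sqrt(11))
(143 + E(-11, W))**2 = (143 + I*sqrt(11))**2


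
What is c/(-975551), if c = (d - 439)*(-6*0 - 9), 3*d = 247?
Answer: -3210/975551 ≈ -0.0032904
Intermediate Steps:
d = 247/3 (d = (⅓)*247 = 247/3 ≈ 82.333)
c = 3210 (c = (247/3 - 439)*(-6*0 - 9) = -1070*(0 - 9)/3 = -1070/3*(-9) = 3210)
c/(-975551) = 3210/(-975551) = 3210*(-1/975551) = -3210/975551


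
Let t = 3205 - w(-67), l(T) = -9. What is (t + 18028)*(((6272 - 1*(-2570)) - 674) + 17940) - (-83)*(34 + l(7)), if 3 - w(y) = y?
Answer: 552525679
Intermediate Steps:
w(y) = 3 - y
t = 3135 (t = 3205 - (3 - 1*(-67)) = 3205 - (3 + 67) = 3205 - 1*70 = 3205 - 70 = 3135)
(t + 18028)*(((6272 - 1*(-2570)) - 674) + 17940) - (-83)*(34 + l(7)) = (3135 + 18028)*(((6272 - 1*(-2570)) - 674) + 17940) - (-83)*(34 - 9) = 21163*(((6272 + 2570) - 674) + 17940) - (-83)*25 = 21163*((8842 - 674) + 17940) - 1*(-2075) = 21163*(8168 + 17940) + 2075 = 21163*26108 + 2075 = 552523604 + 2075 = 552525679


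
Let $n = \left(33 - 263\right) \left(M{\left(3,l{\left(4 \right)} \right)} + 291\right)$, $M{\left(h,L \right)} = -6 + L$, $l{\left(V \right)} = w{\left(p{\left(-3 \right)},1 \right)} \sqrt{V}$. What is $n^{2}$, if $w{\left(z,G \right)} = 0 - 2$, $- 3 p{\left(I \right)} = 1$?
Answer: $4177036900$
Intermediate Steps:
$p{\left(I \right)} = - \frac{1}{3}$ ($p{\left(I \right)} = \left(- \frac{1}{3}\right) 1 = - \frac{1}{3}$)
$w{\left(z,G \right)} = -2$ ($w{\left(z,G \right)} = 0 - 2 = -2$)
$l{\left(V \right)} = - 2 \sqrt{V}$
$n = -64630$ ($n = \left(33 - 263\right) \left(\left(-6 - 2 \sqrt{4}\right) + 291\right) = - 230 \left(\left(-6 - 4\right) + 291\right) = - 230 \left(-10 + 291\right) = \left(-230\right) 281 = -64630$)
$n^{2} = \left(-64630\right)^{2} = 4177036900$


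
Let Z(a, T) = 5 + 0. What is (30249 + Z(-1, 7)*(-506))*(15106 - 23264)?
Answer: -226131602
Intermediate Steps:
Z(a, T) = 5
(30249 + Z(-1, 7)*(-506))*(15106 - 23264) = (30249 + 5*(-506))*(15106 - 23264) = (30249 - 2530)*(-8158) = 27719*(-8158) = -226131602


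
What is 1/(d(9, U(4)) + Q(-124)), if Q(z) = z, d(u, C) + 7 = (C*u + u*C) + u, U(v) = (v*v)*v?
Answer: 1/1030 ≈ 0.00097087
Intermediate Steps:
U(v) = v³ (U(v) = v²*v = v³)
d(u, C) = -7 + u + 2*C*u (d(u, C) = -7 + ((C*u + u*C) + u) = -7 + ((C*u + C*u) + u) = -7 + (2*C*u + u) = -7 + (u + 2*C*u) = -7 + u + 2*C*u)
1/(d(9, U(4)) + Q(-124)) = 1/((-7 + 9 + 2*4³*9) - 124) = 1/((-7 + 9 + 2*64*9) - 124) = 1/((-7 + 9 + 1152) - 124) = 1/(1154 - 124) = 1/1030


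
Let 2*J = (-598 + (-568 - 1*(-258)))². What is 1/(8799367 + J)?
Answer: 1/9211599 ≈ 1.0856e-7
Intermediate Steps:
J = 412232 (J = (-598 + (-568 - 1*(-258)))²/2 = (-598 + (-568 + 258))²/2 = (-598 - 310)²/2 = (½)*(-908)² = (½)*824464 = 412232)
1/(8799367 + J) = 1/(8799367 + 412232) = 1/9211599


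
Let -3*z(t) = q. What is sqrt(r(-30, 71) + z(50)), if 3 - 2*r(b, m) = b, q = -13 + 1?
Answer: sqrt(82)/2 ≈ 4.5277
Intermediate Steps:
q = -12
r(b, m) = 3/2 - b/2
z(t) = 4 (z(t) = -1/3*(-12) = 4)
sqrt(r(-30, 71) + z(50)) = sqrt((3/2 - 1/2*(-30)) + 4) = sqrt((3/2 + 15) + 4) = sqrt(33/2 + 4) = sqrt(41/2) = sqrt(82)/2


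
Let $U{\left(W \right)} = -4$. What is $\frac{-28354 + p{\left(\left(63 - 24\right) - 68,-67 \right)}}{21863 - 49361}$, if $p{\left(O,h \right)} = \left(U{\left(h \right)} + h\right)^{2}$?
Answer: $\frac{7771}{9166} \approx 0.84781$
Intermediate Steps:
$p{\left(O,h \right)} = \left(-4 + h\right)^{2}$
$\frac{-28354 + p{\left(\left(63 - 24\right) - 68,-67 \right)}}{21863 - 49361} = \frac{-28354 + \left(-4 - 67\right)^{2}}{21863 - 49361} = \frac{-28354 + \left(-71\right)^{2}}{-27498} = \left(-28354 + 5041\right) \left(- \frac{1}{27498}\right) = \left(-23313\right) \left(- \frac{1}{27498}\right) = \frac{7771}{9166}$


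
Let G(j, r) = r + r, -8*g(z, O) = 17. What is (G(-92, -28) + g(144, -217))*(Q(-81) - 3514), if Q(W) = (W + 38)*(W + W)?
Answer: -401295/2 ≈ -2.0065e+5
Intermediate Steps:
g(z, O) = -17/8 (g(z, O) = -⅛*17 = -17/8)
Q(W) = 2*W*(38 + W) (Q(W) = (38 + W)*(2*W) = 2*W*(38 + W))
G(j, r) = 2*r
(G(-92, -28) + g(144, -217))*(Q(-81) - 3514) = (2*(-28) - 17/8)*(2*(-81)*(38 - 81) - 3514) = (-56 - 17/8)*(2*(-81)*(-43) - 3514) = -465*(6966 - 3514)/8 = -465/8*3452 = -401295/2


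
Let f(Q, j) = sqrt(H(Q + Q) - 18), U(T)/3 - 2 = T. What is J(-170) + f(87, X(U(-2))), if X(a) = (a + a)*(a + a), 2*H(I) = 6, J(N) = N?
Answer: -170 + I*sqrt(15) ≈ -170.0 + 3.873*I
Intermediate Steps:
U(T) = 6 + 3*T
H(I) = 3 (H(I) = (1/2)*6 = 3)
X(a) = 4*a**2 (X(a) = (2*a)*(2*a) = 4*a**2)
f(Q, j) = I*sqrt(15) (f(Q, j) = sqrt(3 - 18) = sqrt(-15) = I*sqrt(15))
J(-170) + f(87, X(U(-2))) = -170 + I*sqrt(15)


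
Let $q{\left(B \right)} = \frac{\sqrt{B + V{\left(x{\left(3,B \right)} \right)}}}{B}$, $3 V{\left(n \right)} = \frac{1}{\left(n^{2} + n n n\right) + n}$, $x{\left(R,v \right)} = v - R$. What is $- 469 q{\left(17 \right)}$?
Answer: $- \frac{67 \sqrt{1335104610}}{21522} \approx -113.75$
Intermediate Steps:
$V{\left(n \right)} = \frac{1}{3 \left(n + n^{2} + n^{3}\right)}$ ($V{\left(n \right)} = \frac{1}{3 \left(\left(n^{2} + n n n\right) + n\right)} = \frac{1}{3 \left(\left(n^{2} + n^{2} n\right) + n\right)} = \frac{1}{3 \left(\left(n^{2} + n^{3}\right) + n\right)} = \frac{1}{3 \left(n + n^{2} + n^{3}\right)}$)
$q{\left(B \right)} = \frac{\sqrt{B + \frac{1}{3 \left(-3 + B\right) \left(-2 + B + \left(-3 + B\right)^{2}\right)}}}{B}$ ($q{\left(B \right)} = \frac{\sqrt{B + \frac{1}{3 \left(B - 3\right) \left(1 + \left(B - 3\right) + \left(B - 3\right)^{2}\right)}}}{B} = \frac{\sqrt{B + \frac{1}{3 \left(-3 + B\right) \left(1 + \left(-3 + B\right) + \left(-3 + B\right)^{2}\right)}}}{B} = \frac{\sqrt{B + \frac{1}{3 \left(-3 + B\right) \left(-2 + B + \left(-3 + B\right)^{2}\right)}}}{B}$)
$- 469 q{\left(17 \right)} = - 469 \frac{\sqrt{17 + \frac{1}{3 \left(-3 + 17\right) \left(-2 + 17 + \left(-3 + 17\right)^{2}\right)}}}{17} = - 469 \frac{\sqrt{17 + \frac{1}{3 \cdot 14 \left(-2 + 17 + 14^{2}\right)}}}{17} = - 469 \frac{\sqrt{17 + \frac{1}{3} \cdot \frac{1}{14} \frac{1}{-2 + 17 + 196}}}{17} = - 469 \frac{\sqrt{17 + \frac{1}{3} \cdot \frac{1}{14} \cdot \frac{1}{211}}}{17} = - 469 \frac{\sqrt{17 + \frac{1}{8862}}}{17} = - 469 \frac{\sqrt{\frac{150655}{8862}}}{17} = - 469 \frac{\frac{1}{8862} \sqrt{1335104610}}{17} = - 469 \frac{\sqrt{1335104610}}{150654} = - \frac{67 \sqrt{1335104610}}{21522}$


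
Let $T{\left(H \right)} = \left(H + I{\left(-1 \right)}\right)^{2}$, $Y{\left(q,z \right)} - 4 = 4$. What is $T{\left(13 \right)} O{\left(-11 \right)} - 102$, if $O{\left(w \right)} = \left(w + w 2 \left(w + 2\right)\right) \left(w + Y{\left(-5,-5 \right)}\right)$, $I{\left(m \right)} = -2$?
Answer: $-67983$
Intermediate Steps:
$Y{\left(q,z \right)} = 8$ ($Y{\left(q,z \right)} = 4 + 4 = 8$)
$O{\left(w \right)} = \left(8 + w\right) \left(w + 2 w \left(2 + w\right)\right)$ ($O{\left(w \right)} = \left(w + w 2 \left(w + 2\right)\right) \left(w + 8\right) = \left(w + 2 w \left(2 + w\right)\right) \left(8 + w\right) = \left(8 + w\right) \left(w + 2 w \left(2 + w\right)\right)$)
$T{\left(H \right)} = \left(-2 + H\right)^{2}$ ($T{\left(H \right)} = \left(H - 2\right)^{2} = \left(-2 + H\right)^{2}$)
$T{\left(13 \right)} O{\left(-11 \right)} - 102 = \left(-2 + 13\right)^{2} \left(- 11 \left(40 + 2 \left(-11\right)^{2} + 21 \left(-11\right)\right)\right) - 102 = 11^{2} \left(- 11 \left(40 + 2 \cdot 121 - 231\right)\right) - 102 = 121 \left(- 11 \left(40 + 242 - 231\right)\right) - 102 = 121 \left(\left(-11\right) 51\right) - 102 = 121 \left(-561\right) - 102 = -67881 - 102 = -67983$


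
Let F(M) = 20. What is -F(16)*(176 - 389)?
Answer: 4260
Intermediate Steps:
-F(16)*(176 - 389) = -20*(176 - 389) = -20*(-213) = -1*(-4260) = 4260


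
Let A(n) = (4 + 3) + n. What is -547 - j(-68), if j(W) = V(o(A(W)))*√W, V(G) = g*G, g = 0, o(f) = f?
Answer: -547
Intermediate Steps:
A(n) = 7 + n
V(G) = 0 (V(G) = 0*G = 0)
j(W) = 0 (j(W) = 0*√W = 0)
-547 - j(-68) = -547 - 1*0 = -547 + 0 = -547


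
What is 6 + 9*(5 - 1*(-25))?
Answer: 276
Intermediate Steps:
6 + 9*(5 - 1*(-25)) = 6 + 9*(5 + 25) = 6 + 9*30 = 6 + 270 = 276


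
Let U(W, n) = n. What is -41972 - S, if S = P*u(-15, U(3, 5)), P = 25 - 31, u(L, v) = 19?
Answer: -41858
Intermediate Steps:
P = -6
S = -114 (S = -6*19 = -114)
-41972 - S = -41972 - 1*(-114) = -41972 + 114 = -41858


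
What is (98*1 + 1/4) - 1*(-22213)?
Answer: 89245/4 ≈ 22311.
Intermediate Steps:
(98*1 + 1/4) - 1*(-22213) = (98 + ¼) + 22213 = 393/4 + 22213 = 89245/4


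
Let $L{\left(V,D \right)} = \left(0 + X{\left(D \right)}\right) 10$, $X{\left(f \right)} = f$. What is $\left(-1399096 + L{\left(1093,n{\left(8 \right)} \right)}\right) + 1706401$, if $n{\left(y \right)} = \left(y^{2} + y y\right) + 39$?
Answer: $308975$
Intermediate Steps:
$n{\left(y \right)} = 39 + 2 y^{2}$ ($n{\left(y \right)} = \left(y^{2} + y^{2}\right) + 39 = 2 y^{2} + 39 = 39 + 2 y^{2}$)
$L{\left(V,D \right)} = 10 D$ ($L{\left(V,D \right)} = \left(0 + D\right) 10 = D 10 = 10 D$)
$\left(-1399096 + L{\left(1093,n{\left(8 \right)} \right)}\right) + 1706401 = \left(-1399096 + 10 \left(39 + 2 \cdot 8^{2}\right)\right) + 1706401 = \left(-1399096 + 10 \left(39 + 2 \cdot 64\right)\right) + 1706401 = \left(-1399096 + 10 \left(39 + 128\right)\right) + 1706401 = \left(-1399096 + 10 \cdot 167\right) + 1706401 = \left(-1399096 + 1670\right) + 1706401 = -1397426 + 1706401 = 308975$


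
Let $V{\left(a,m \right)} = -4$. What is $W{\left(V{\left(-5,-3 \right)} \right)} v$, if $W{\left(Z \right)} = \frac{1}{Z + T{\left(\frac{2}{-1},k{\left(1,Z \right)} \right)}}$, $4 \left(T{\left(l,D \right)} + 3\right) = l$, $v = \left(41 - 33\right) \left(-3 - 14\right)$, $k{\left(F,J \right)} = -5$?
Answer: $\frac{272}{15} \approx 18.133$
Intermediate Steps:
$v = -136$ ($v = 8 \left(-17\right) = -136$)
$T{\left(l,D \right)} = -3 + \frac{l}{4}$
$W{\left(Z \right)} = \frac{1}{- \frac{7}{2} + Z}$ ($W{\left(Z \right)} = \frac{1}{Z - \left(3 - \frac{2 \frac{1}{-1}}{4}\right)} = \frac{1}{Z - \left(3 - \frac{2 \left(-1\right)}{4}\right)} = \frac{1}{Z + \left(-3 + \frac{1}{4} \left(-2\right)\right)} = \frac{1}{Z - \frac{7}{2}} = \frac{1}{- \frac{7}{2} + Z}$)
$W{\left(V{\left(-5,-3 \right)} \right)} v = \frac{2}{-7 + 2 \left(-4\right)} \left(-136\right) = \frac{2}{-7 - 8} \left(-136\right) = \frac{2}{-15} \left(-136\right) = 2 \left(- \frac{1}{15}\right) \left(-136\right) = \left(- \frac{2}{15}\right) \left(-136\right) = \frac{272}{15}$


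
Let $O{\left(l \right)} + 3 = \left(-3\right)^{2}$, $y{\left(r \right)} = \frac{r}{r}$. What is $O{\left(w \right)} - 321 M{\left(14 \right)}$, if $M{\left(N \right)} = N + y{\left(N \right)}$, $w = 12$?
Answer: $-4809$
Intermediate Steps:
$y{\left(r \right)} = 1$
$O{\left(l \right)} = 6$ ($O{\left(l \right)} = -3 + \left(-3\right)^{2} = -3 + 9 = 6$)
$M{\left(N \right)} = 1 + N$ ($M{\left(N \right)} = N + 1 = 1 + N$)
$O{\left(w \right)} - 321 M{\left(14 \right)} = 6 - 321 \left(1 + 14\right) = 6 - 4815 = -4809$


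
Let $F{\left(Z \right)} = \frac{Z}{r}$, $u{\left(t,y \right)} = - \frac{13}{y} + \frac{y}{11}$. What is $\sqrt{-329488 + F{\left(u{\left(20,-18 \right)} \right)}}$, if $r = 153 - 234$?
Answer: $\frac{i \sqrt{116255223986}}{594} \approx 574.01 i$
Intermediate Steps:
$u{\left(t,y \right)} = - \frac{13}{y} + \frac{y}{11}$ ($u{\left(t,y \right)} = - \frac{13}{y} + y \frac{1}{11} = - \frac{13}{y} + \frac{y}{11}$)
$r = -81$
$F{\left(Z \right)} = - \frac{Z}{81}$ ($F{\left(Z \right)} = \frac{Z}{-81} = Z \left(- \frac{1}{81}\right) = - \frac{Z}{81}$)
$\sqrt{-329488 + F{\left(u{\left(20,-18 \right)} \right)}} = \sqrt{-329488 - \frac{- \frac{13}{-18} + \frac{1}{11} \left(-18\right)}{81}} = \sqrt{-329488 - \frac{\left(-13\right) \left(- \frac{1}{18}\right) - \frac{18}{11}}{81}} = \sqrt{-329488 - \frac{\frac{13}{18} - \frac{18}{11}}{81}} = \sqrt{-329488 - - \frac{181}{16038}} = \sqrt{-329488 + \frac{181}{16038}} = \sqrt{- \frac{5284328363}{16038}} = \frac{i \sqrt{116255223986}}{594}$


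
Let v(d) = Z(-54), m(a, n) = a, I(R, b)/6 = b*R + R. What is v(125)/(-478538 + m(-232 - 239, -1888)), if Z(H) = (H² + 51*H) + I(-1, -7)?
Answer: -198/479009 ≈ -0.00041335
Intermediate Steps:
I(R, b) = 6*R + 6*R*b (I(R, b) = 6*(b*R + R) = 6*(R*b + R) = 6*(R + R*b) = 6*R + 6*R*b)
Z(H) = 36 + H² + 51*H (Z(H) = (H² + 51*H) + 6*(-1)*(1 - 7) = (H² + 51*H) + 6*(-1)*(-6) = (H² + 51*H) + 36 = 36 + H² + 51*H)
v(d) = 198 (v(d) = 36 + (-54)² + 51*(-54) = 36 + 2916 - 2754 = 198)
v(125)/(-478538 + m(-232 - 239, -1888)) = 198/(-478538 + (-232 - 239)) = 198/(-478538 - 471) = 198/(-479009) = 198*(-1/479009) = -198/479009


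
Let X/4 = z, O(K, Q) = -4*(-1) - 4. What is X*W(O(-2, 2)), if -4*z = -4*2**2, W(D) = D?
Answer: 0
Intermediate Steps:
O(K, Q) = 0 (O(K, Q) = 4 - 4 = 0)
z = 4 (z = -(-1)*2**2 = -(-1)*4 = -1/4*(-16) = 4)
X = 16 (X = 4*4 = 16)
X*W(O(-2, 2)) = 16*0 = 0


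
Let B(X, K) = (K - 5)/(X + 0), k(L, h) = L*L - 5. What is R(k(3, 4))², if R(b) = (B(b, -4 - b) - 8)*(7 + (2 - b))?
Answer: 50625/16 ≈ 3164.1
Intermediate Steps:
k(L, h) = -5 + L² (k(L, h) = L² - 5 = -5 + L²)
B(X, K) = (-5 + K)/X
R(b) = (-8 + (-9 - b)/b)*(9 - b) (R(b) = ((-5 + (-4 - b))/b - 8)*(7 + (2 - b)) = ((-9 - b)/b - 8)*(9 - b) = (-8 + (-9 - b)/b)*(9 - b))
R(k(3, 4))² = (-72 - 81/(-5 + 3²) + 9*(-5 + 3²))² = (-72 - 81/(-5 + 9) + 9*(-5 + 9))² = (-72 - 81/4 + 9*4)² = (-72 - 81*¼ + 36)² = (-72 - 81/4 + 36)² = (-225/4)² = 50625/16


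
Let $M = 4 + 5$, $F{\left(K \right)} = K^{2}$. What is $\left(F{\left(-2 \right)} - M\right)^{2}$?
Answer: $25$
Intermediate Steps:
$M = 9$
$\left(F{\left(-2 \right)} - M\right)^{2} = \left(\left(-2\right)^{2} - 9\right)^{2} = \left(4 - 9\right)^{2} = \left(-5\right)^{2} = 25$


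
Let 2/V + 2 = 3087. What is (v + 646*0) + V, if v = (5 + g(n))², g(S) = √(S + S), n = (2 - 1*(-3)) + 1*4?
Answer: 132657/3085 + 30*√2 ≈ 85.427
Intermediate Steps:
n = 9 (n = (2 + 3) + 4 = 5 + 4 = 9)
g(S) = √2*√S (g(S) = √(2*S) = √2*√S)
V = 2/3085 (V = 2/(-2 + 3087) = 2/3085 ≈ 0.00064830)
v = (5 + 3*√2)² (v = (5 + √2*√9)² = (5 + √2*3)² = (5 + 3*√2)² ≈ 85.426)
(v + 646*0) + V = ((43 + 30*√2) + 646*0) + 2/3085 = ((43 + 30*√2) + 0) + 2/3085 = (43 + 30*√2) + 2/3085 = 132657/3085 + 30*√2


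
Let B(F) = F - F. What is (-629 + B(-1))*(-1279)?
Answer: 804491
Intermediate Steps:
B(F) = 0
(-629 + B(-1))*(-1279) = (-629 + 0)*(-1279) = -629*(-1279) = 804491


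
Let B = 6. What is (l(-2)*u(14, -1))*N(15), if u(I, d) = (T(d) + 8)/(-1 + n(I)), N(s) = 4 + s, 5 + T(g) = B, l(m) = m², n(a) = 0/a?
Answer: -684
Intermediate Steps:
n(a) = 0
T(g) = 1 (T(g) = -5 + 6 = 1)
u(I, d) = -9 (u(I, d) = (1 + 8)/(-1 + 0) = 9/(-1) = 9*(-1) = -9)
(l(-2)*u(14, -1))*N(15) = ((-2)²*(-9))*(4 + 15) = (4*(-9))*19 = -36*19 = -684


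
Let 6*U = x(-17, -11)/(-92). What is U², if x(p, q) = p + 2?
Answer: 25/33856 ≈ 0.00073842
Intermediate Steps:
x(p, q) = 2 + p
U = 5/184 (U = ((2 - 17)/(-92))/6 = (-15*(-1/92))/6 = (⅙)*(15/92) = 5/184 ≈ 0.027174)
U² = (5/184)² = 25/33856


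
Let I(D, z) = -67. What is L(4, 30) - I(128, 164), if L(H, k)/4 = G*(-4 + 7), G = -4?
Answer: 19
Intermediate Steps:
L(H, k) = -48 (L(H, k) = 4*(-4*(-4 + 7)) = 4*(-4*3) = 4*(-12) = -48)
L(4, 30) - I(128, 164) = -48 - 1*(-67) = -48 + 67 = 19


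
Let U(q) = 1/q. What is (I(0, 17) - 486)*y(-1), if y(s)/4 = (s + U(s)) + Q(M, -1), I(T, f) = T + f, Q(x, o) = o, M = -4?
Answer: 5628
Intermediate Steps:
y(s) = -4 + 4*s + 4/s (y(s) = 4*((s + 1/s) - 1) = 4*(-1 + s + 1/s) = -4 + 4*s + 4/s)
(I(0, 17) - 486)*y(-1) = ((0 + 17) - 486)*(-4 + 4*(-1) + 4/(-1)) = (17 - 486)*(-4 - 4 + 4*(-1)) = -469*(-4 - 4 - 4) = -469*(-12) = 5628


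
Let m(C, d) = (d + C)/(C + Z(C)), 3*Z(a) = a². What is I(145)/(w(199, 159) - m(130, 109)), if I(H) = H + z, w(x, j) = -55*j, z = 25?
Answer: -2939300/151201767 ≈ -0.019440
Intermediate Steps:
I(H) = 25 + H (I(H) = H + 25 = 25 + H)
Z(a) = a²/3
m(C, d) = (C + d)/(C + C²/3) (m(C, d) = (d + C)/(C + C²/3) = (C + d)/(C + C²/3))
I(145)/(w(199, 159) - m(130, 109)) = (25 + 145)/(-55*159 - 3*(130 + 109)/(130*(3 + 130))) = 170/(-8745 - 3*239/(130*133)) = 170/(-8745 - 1*717/17290) = 170/(-8745 - 717/17290) = 170/(-151201767/17290) = 170*(-17290/151201767) = -2939300/151201767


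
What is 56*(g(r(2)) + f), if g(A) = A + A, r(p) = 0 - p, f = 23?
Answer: 1064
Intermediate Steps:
r(p) = -p
g(A) = 2*A
56*(g(r(2)) + f) = 56*(2*(-1*2) + 23) = 56*(2*(-2) + 23) = 56*(-4 + 23) = 56*19 = 1064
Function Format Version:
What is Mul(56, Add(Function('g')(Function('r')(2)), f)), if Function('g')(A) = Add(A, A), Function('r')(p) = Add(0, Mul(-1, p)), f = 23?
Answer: 1064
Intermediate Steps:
Function('r')(p) = Mul(-1, p)
Function('g')(A) = Mul(2, A)
Mul(56, Add(Function('g')(Function('r')(2)), f)) = Mul(56, Add(Mul(2, Mul(-1, 2)), 23)) = Mul(56, Add(Mul(2, -2), 23)) = Mul(56, Add(-4, 23)) = Mul(56, 19) = 1064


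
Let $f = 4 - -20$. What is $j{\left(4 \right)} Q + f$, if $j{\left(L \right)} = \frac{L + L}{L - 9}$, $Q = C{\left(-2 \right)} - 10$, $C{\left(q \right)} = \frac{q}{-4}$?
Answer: $\frac{196}{5} \approx 39.2$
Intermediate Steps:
$C{\left(q \right)} = - \frac{q}{4}$ ($C{\left(q \right)} = q \left(- \frac{1}{4}\right) = - \frac{q}{4}$)
$Q = - \frac{19}{2}$ ($Q = \left(- \frac{1}{4}\right) \left(-2\right) - 10 = \frac{1}{2} - 10 = - \frac{19}{2} \approx -9.5$)
$f = 24$ ($f = 4 + 20 = 24$)
$j{\left(L \right)} = \frac{2 L}{-9 + L}$
$j{\left(4 \right)} Q + f = 2 \cdot 4 \frac{1}{-9 + 4} \left(- \frac{19}{2}\right) + 24 = 2 \cdot 4 \frac{1}{-5} \left(- \frac{19}{2}\right) + 24 = 2 \cdot 4 \left(- \frac{1}{5}\right) \left(- \frac{19}{2}\right) + 24 = \left(- \frac{8}{5}\right) \left(- \frac{19}{2}\right) + 24 = \frac{76}{5} + 24 = \frac{196}{5}$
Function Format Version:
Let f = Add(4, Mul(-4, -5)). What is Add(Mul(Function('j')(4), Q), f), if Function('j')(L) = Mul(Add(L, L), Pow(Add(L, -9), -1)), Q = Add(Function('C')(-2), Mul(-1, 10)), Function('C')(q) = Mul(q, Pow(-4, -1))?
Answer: Rational(196, 5) ≈ 39.200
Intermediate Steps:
Function('C')(q) = Mul(Rational(-1, 4), q) (Function('C')(q) = Mul(q, Rational(-1, 4)) = Mul(Rational(-1, 4), q))
Q = Rational(-19, 2) (Q = Add(Mul(Rational(-1, 4), -2), Mul(-1, 10)) = Add(Rational(1, 2), -10) = Rational(-19, 2) ≈ -9.5000)
f = 24 (f = Add(4, 20) = 24)
Function('j')(L) = Mul(2, L, Pow(Add(-9, L), -1)) (Function('j')(L) = Mul(Mul(2, L), Pow(Add(-9, L), -1)) = Mul(2, L, Pow(Add(-9, L), -1)))
Add(Mul(Function('j')(4), Q), f) = Add(Mul(Mul(2, 4, Pow(Add(-9, 4), -1)), Rational(-19, 2)), 24) = Add(Mul(Mul(2, 4, Pow(-5, -1)), Rational(-19, 2)), 24) = Add(Mul(Mul(2, 4, Rational(-1, 5)), Rational(-19, 2)), 24) = Add(Mul(Rational(-8, 5), Rational(-19, 2)), 24) = Add(Rational(76, 5), 24) = Rational(196, 5)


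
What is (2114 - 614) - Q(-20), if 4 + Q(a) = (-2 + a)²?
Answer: 1020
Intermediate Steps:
Q(a) = -4 + (-2 + a)²
(2114 - 614) - Q(-20) = (2114 - 614) - (-20)*(-4 - 20) = 1500 - (-20)*(-24) = 1500 - 1*480 = 1500 - 480 = 1020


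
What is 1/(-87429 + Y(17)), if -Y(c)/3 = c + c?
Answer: -1/87531 ≈ -1.1425e-5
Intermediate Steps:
Y(c) = -6*c (Y(c) = -3*(c + c) = -6*c)
1/(-87429 + Y(17)) = 1/(-87429 - 6*17) = 1/(-87429 - 102) = 1/(-87531) = -1/87531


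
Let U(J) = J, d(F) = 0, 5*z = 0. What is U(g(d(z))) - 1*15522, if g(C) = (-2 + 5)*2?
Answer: -15516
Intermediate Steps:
z = 0 (z = (⅕)*0 = 0)
g(C) = 6 (g(C) = 3*2 = 6)
U(g(d(z))) - 1*15522 = 6 - 1*15522 = 6 - 15522 = -15516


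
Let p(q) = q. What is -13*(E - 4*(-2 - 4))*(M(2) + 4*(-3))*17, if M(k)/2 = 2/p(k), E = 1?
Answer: 55250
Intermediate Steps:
M(k) = 4/k (M(k) = 2*(2/k) = 4/k)
-13*(E - 4*(-2 - 4))*(M(2) + 4*(-3))*17 = -13*(1 - 4*(-2 - 4))*(4/2 + 4*(-3))*17 = -13*(1 - 4*(-6))*(4*(½) - 12)*17 = -13*(1 + 24)*(2 - 12)*17 = -325*(-10)*17 = -13*(-250)*17 = 3250*17 = 55250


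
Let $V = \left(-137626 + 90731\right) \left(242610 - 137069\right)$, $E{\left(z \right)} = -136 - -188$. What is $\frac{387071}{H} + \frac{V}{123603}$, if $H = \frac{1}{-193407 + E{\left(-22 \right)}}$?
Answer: $- \frac{9250714667822810}{123603} \approx -7.4842 \cdot 10^{10}$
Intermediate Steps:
$E{\left(z \right)} = 52$ ($E{\left(z \right)} = -136 + 188 = 52$)
$H = - \frac{1}{193355}$ ($H = \frac{1}{-193407 + 52} = \frac{1}{-193355} = - \frac{1}{193355} \approx -5.1718 \cdot 10^{-6}$)
$V = -4949345195$ ($V = \left(-46895\right) 105541 = -4949345195$)
$\frac{387071}{H} + \frac{V}{123603} = \frac{387071}{- \frac{1}{193355}} - \frac{4949345195}{123603} = 387071 \left(-193355\right) - \frac{4949345195}{123603} = -74842113205 - \frac{4949345195}{123603} = - \frac{9250714667822810}{123603}$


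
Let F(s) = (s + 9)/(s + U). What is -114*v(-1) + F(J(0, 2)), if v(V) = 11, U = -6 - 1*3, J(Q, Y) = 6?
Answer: -1259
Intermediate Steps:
U = -9 (U = -6 - 3 = -9)
F(s) = (9 + s)/(-9 + s) (F(s) = (s + 9)/(s - 9) = (9 + s)/(-9 + s))
-114*v(-1) + F(J(0, 2)) = -114*11 + (9 + 6)/(-9 + 6) = -1254 + 15/(-3) = -1254 - ⅓*15 = -1254 - 5 = -1259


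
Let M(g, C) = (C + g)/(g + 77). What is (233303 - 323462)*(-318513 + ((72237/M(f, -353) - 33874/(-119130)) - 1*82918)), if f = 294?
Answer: 90372366258000421/1171445 ≈ 7.7146e+10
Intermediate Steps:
M(g, C) = (C + g)/(77 + g)
(233303 - 323462)*(-318513 + ((72237/M(f, -353) - 33874/(-119130)) - 1*82918)) = (233303 - 323462)*(-318513 + ((72237/(((-353 + 294)/(77 + 294))) - 33874/(-119130)) - 1*82918)) = -90159*(-318513 + ((72237/((-59/371)) - 33874*(-1/119130)) - 82918)) = -90159*(-318513 + ((72237/(((1/371)*(-59))) + 16937/59565) - 82918)) = -90159*(-318513 + ((72237/(-59/371) + 16937/59565) - 82918)) = -90159*(-318513 + ((72237*(-371/59) + 16937/59565) - 82918)) = -90159*(-318513 + ((-26799927/59 + 16937/59565) - 82918)) = -90159*(-318513 + (-1596336652472/3514335 - 82918)) = -90159*(-318513 - 1887738282002/3514335) = -90159*(-3007099665857/3514335) = 90372366258000421/1171445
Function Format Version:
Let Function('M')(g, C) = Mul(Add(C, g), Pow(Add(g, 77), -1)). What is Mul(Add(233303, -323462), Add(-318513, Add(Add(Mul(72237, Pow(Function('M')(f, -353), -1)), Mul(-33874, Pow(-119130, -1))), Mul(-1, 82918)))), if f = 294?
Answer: Rational(90372366258000421, 1171445) ≈ 7.7146e+10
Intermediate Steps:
Function('M')(g, C) = Mul(Pow(Add(77, g), -1), Add(C, g)) (Function('M')(g, C) = Mul(Add(C, g), Pow(Add(77, g), -1)) = Mul(Pow(Add(77, g), -1), Add(C, g)))
Mul(Add(233303, -323462), Add(-318513, Add(Add(Mul(72237, Pow(Function('M')(f, -353), -1)), Mul(-33874, Pow(-119130, -1))), Mul(-1, 82918)))) = Mul(Add(233303, -323462), Add(-318513, Add(Add(Mul(72237, Pow(Mul(Pow(Add(77, 294), -1), Add(-353, 294)), -1)), Mul(-33874, Pow(-119130, -1))), Mul(-1, 82918)))) = Mul(-90159, Add(-318513, Add(Add(Mul(72237, Pow(Mul(Pow(371, -1), -59), -1)), Mul(-33874, Rational(-1, 119130))), -82918))) = Mul(-90159, Add(-318513, Add(Add(Mul(72237, Pow(Mul(Rational(1, 371), -59), -1)), Rational(16937, 59565)), -82918))) = Mul(-90159, Add(-318513, Add(Add(Mul(72237, Pow(Rational(-59, 371), -1)), Rational(16937, 59565)), -82918))) = Mul(-90159, Add(-318513, Add(Add(Mul(72237, Rational(-371, 59)), Rational(16937, 59565)), -82918))) = Mul(-90159, Add(-318513, Add(Add(Rational(-26799927, 59), Rational(16937, 59565)), -82918))) = Mul(-90159, Add(-318513, Add(Rational(-1596336652472, 3514335), -82918))) = Mul(-90159, Add(-318513, Rational(-1887738282002, 3514335))) = Mul(-90159, Rational(-3007099665857, 3514335)) = Rational(90372366258000421, 1171445)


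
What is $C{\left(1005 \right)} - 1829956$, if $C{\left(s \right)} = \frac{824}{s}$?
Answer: $- \frac{1839104956}{1005} \approx -1.83 \cdot 10^{6}$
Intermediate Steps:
$C{\left(1005 \right)} - 1829956 = \frac{824}{1005} - 1829956 = - \frac{1839104956}{1005}$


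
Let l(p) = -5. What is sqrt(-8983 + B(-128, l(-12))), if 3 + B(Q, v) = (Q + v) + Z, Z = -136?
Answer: I*sqrt(9255) ≈ 96.203*I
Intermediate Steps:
B(Q, v) = -139 + Q + v (B(Q, v) = -3 + ((Q + v) - 136) = -3 + (-136 + Q + v) = -139 + Q + v)
sqrt(-8983 + B(-128, l(-12))) = sqrt(-8983 + (-139 - 128 - 5)) = sqrt(-8983 - 272) = sqrt(-9255) = I*sqrt(9255)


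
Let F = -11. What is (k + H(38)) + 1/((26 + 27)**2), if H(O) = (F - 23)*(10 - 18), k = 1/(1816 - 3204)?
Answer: 1060497203/3898892 ≈ 272.00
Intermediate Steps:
k = -1/1388 (k = 1/(-1388) = -1/1388 ≈ -0.00072046)
H(O) = 272 (H(O) = (-11 - 23)*(10 - 18) = -34*(-8) = 272)
(k + H(38)) + 1/((26 + 27)**2) = (-1/1388 + 272) + 1/((26 + 27)**2) = 377535/1388 + 1/(53**2) = 377535/1388 + 1/2809 = 1060497203/3898892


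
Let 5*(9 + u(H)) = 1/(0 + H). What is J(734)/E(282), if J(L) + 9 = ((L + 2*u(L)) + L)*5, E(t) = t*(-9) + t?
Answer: -110727/34498 ≈ -3.2097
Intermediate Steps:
u(H) = -9 + 1/(5*H) (u(H) = -9 + 1/(5*(0 + H)) = -9 + 1/(5*H))
E(t) = -8*t (E(t) = -9*t + t = -8*t)
J(L) = -99 + 2/L + 10*L (J(L) = -9 + ((L + 2*(-9 + 1/(5*L))) + L)*5 = -9 + ((L + (-18 + 2/(5*L))) + L)*5 = -9 + ((-18 + L + 2/(5*L)) + L)*5 = -9 + (-18 + 2*L + 2/(5*L))*5 = -9 + (-90 + 2/L + 10*L) = -99 + 2/L + 10*L)
J(734)/E(282) = (-99 + 2/734 + 10*734)/((-8*282)) = (-99 + 2*(1/734) + 7340)/(-2256) = (-99 + 1/367 + 7340)*(-1/2256) = (2657448/367)*(-1/2256) = -110727/34498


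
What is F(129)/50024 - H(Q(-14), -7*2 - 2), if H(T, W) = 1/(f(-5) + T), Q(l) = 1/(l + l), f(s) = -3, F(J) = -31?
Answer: 1398037/4252040 ≈ 0.32879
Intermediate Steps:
Q(l) = 1/(2*l)
H(T, W) = 1/(-3 + T)
F(129)/50024 - H(Q(-14), -7*2 - 2) = -31/50024 - 1/(-3 + (½)/(-14)) = -31*1/50024 - 1/(-3 + (½)*(-1/14)) = -31/50024 - 1/(-3 - 1/28) = -31/50024 - 1/(-85/28) = -31/50024 - 1*(-28/85) = -31/50024 + 28/85 = 1398037/4252040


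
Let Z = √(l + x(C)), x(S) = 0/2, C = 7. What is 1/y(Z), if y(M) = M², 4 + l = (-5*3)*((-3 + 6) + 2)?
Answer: -1/79 ≈ -0.012658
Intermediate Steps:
x(S) = 0 (x(S) = 0*(½) = 0)
l = -79 (l = -4 + (-5*3)*((-3 + 6) + 2) = -4 - 15*(3 + 2) = -4 - 15*5 = -4 - 75 = -79)
Z = I*√79 (Z = √(-79 + 0) = √(-79) = I*√79 ≈ 8.8882*I)
1/y(Z) = 1/((I*√79)²) = 1/(-79) = -1/79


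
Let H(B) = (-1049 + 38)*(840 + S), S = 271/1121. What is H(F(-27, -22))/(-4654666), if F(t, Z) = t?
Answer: 952272021/5217880586 ≈ 0.18250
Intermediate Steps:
S = 271/1121 (S = 271*(1/1121) = 271/1121 ≈ 0.24175)
H(B) = -952272021/1121 (H(B) = (-1049 + 38)*(840 + 271/1121) = -1011*941911/1121 = -952272021/1121)
H(F(-27, -22))/(-4654666) = -952272021/1121/(-4654666) = -952272021/1121*(-1/4654666) = 952272021/5217880586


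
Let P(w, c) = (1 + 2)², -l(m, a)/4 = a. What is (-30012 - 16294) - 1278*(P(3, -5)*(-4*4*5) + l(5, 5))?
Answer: 899414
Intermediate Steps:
l(m, a) = -4*a
P(w, c) = 9 (P(w, c) = 3² = 9)
(-30012 - 16294) - 1278*(P(3, -5)*(-4*4*5) + l(5, 5)) = (-30012 - 16294) - 1278*(9*(-4*4*5) - 4*5) = -46306 - 1278*(9*(-16*5) - 20) = -46306 - 1278*(9*(-80) - 20) = -46306 - 1278*(-720 - 20) = -46306 - 1278*(-740) = -46306 + 945720 = 899414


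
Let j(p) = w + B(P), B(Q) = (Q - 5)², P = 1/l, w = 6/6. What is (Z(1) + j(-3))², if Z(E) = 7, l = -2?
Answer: 23409/16 ≈ 1463.1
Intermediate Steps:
w = 1 (w = 6*(⅙) = 1)
P = -½ (P = 1/(-2) = -½ ≈ -0.50000)
B(Q) = (-5 + Q)²
j(p) = 125/4 (j(p) = 1 + (-5 - ½)² = 1 + (-11/2)² = 1 + 121/4 = 125/4)
(Z(1) + j(-3))² = (7 + 125/4)² = (153/4)² = 23409/16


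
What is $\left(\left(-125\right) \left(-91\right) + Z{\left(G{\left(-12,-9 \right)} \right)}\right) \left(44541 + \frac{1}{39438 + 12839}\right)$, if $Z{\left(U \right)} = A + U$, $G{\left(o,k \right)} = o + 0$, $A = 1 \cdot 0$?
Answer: $\frac{26458402996454}{52277} \approx 5.0612 \cdot 10^{8}$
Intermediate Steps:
$A = 0$
$G{\left(o,k \right)} = o$
$Z{\left(U \right)} = U$ ($Z{\left(U \right)} = 0 + U = U$)
$\left(\left(-125\right) \left(-91\right) + Z{\left(G{\left(-12,-9 \right)} \right)}\right) \left(44541 + \frac{1}{39438 + 12839}\right) = \left(\left(-125\right) \left(-91\right) - 12\right) \left(44541 + \frac{1}{39438 + 12839}\right) = \left(11375 - 12\right) \left(44541 + \frac{1}{52277}\right) = 11363 \left(44541 + \frac{1}{52277}\right) = 11363 \cdot \frac{2328469858}{52277} = \frac{26458402996454}{52277}$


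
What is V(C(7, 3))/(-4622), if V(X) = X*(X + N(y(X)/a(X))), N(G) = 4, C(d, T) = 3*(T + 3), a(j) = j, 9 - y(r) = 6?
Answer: -198/2311 ≈ -0.085677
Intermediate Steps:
y(r) = 3 (y(r) = 9 - 1*6 = 9 - 6 = 3)
C(d, T) = 9 + 3*T (C(d, T) = 3*(3 + T) = 9 + 3*T)
V(X) = X*(4 + X) (V(X) = X*(X + 4) = X*(4 + X))
V(C(7, 3))/(-4622) = ((9 + 3*3)*(4 + (9 + 3*3)))/(-4622) = ((9 + 9)*(4 + (9 + 9)))*(-1/4622) = (18*(4 + 18))*(-1/4622) = (18*22)*(-1/4622) = 396*(-1/4622) = -198/2311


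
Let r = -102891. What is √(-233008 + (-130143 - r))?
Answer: 26*I*√385 ≈ 510.16*I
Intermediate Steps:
√(-233008 + (-130143 - r)) = √(-233008 + (-130143 - 1*(-102891))) = √(-233008 + (-130143 + 102891)) = √(-233008 - 27252) = √(-260260) = 26*I*√385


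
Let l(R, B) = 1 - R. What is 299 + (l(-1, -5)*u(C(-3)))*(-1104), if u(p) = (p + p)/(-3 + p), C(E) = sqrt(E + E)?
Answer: -7337/5 + 4416*I*sqrt(6)/5 ≈ -1467.4 + 2163.4*I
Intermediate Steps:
C(E) = sqrt(2)*sqrt(E) (C(E) = sqrt(2*E) = sqrt(2)*sqrt(E))
u(p) = 2*p/(-3 + p) (u(p) = (2*p)/(-3 + p) = 2*p/(-3 + p))
299 + (l(-1, -5)*u(C(-3)))*(-1104) = 299 + ((1 - 1*(-1))*(2*(sqrt(2)*sqrt(-3))/(-3 + sqrt(2)*sqrt(-3))))*(-1104) = 299 + ((1 + 1)*(2*(sqrt(2)*(I*sqrt(3)))/(-3 + sqrt(2)*(I*sqrt(3)))))*(-1104) = 299 + (2*(2*(I*sqrt(6))/(-3 + I*sqrt(6))))*(-1104) = 299 + (2*(2*I*sqrt(6)/(-3 + I*sqrt(6))))*(-1104) = 299 + (4*I*sqrt(6)/(-3 + I*sqrt(6)))*(-1104) = 299 - 4416*I*sqrt(6)/(-3 + I*sqrt(6))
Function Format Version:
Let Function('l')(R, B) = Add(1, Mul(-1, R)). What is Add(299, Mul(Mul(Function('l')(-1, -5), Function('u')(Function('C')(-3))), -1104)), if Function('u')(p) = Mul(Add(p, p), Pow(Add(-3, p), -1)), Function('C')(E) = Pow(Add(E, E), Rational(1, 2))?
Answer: Add(Rational(-7337, 5), Mul(Rational(4416, 5), I, Pow(6, Rational(1, 2)))) ≈ Add(-1467.4, Mul(2163.4, I))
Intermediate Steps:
Function('C')(E) = Mul(Pow(2, Rational(1, 2)), Pow(E, Rational(1, 2))) (Function('C')(E) = Pow(Mul(2, E), Rational(1, 2)) = Mul(Pow(2, Rational(1, 2)), Pow(E, Rational(1, 2))))
Function('u')(p) = Mul(2, p, Pow(Add(-3, p), -1)) (Function('u')(p) = Mul(Mul(2, p), Pow(Add(-3, p), -1)) = Mul(2, p, Pow(Add(-3, p), -1)))
Add(299, Mul(Mul(Function('l')(-1, -5), Function('u')(Function('C')(-3))), -1104)) = Add(299, Mul(Mul(Add(1, Mul(-1, -1)), Mul(2, Mul(Pow(2, Rational(1, 2)), Pow(-3, Rational(1, 2))), Pow(Add(-3, Mul(Pow(2, Rational(1, 2)), Pow(-3, Rational(1, 2)))), -1))), -1104)) = Add(299, Mul(Mul(Add(1, 1), Mul(2, Mul(Pow(2, Rational(1, 2)), Mul(I, Pow(3, Rational(1, 2)))), Pow(Add(-3, Mul(Pow(2, Rational(1, 2)), Mul(I, Pow(3, Rational(1, 2))))), -1))), -1104)) = Add(299, Mul(Mul(2, Mul(2, Mul(I, Pow(6, Rational(1, 2))), Pow(Add(-3, Mul(I, Pow(6, Rational(1, 2)))), -1))), -1104)) = Add(299, Mul(Mul(2, Mul(2, I, Pow(6, Rational(1, 2)), Pow(Add(-3, Mul(I, Pow(6, Rational(1, 2)))), -1))), -1104)) = Add(299, Mul(Mul(4, I, Pow(6, Rational(1, 2)), Pow(Add(-3, Mul(I, Pow(6, Rational(1, 2)))), -1)), -1104)) = Add(299, Mul(-4416, I, Pow(6, Rational(1, 2)), Pow(Add(-3, Mul(I, Pow(6, Rational(1, 2)))), -1)))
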